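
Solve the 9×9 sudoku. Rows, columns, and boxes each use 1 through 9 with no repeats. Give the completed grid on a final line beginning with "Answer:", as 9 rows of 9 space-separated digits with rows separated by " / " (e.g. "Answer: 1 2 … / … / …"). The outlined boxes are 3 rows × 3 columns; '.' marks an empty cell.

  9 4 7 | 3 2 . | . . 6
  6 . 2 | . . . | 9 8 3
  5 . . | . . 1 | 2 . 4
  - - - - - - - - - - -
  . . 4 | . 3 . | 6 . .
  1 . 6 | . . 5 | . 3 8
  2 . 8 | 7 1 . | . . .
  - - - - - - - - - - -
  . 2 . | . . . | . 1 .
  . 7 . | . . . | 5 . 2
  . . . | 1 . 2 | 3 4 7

Step 1. [r7c9∈{9}] r7c9's peers cover all but 9 ⇒ r7c9=9.
Step 2. [r5c2∈{9}] only 9 remains possible at r5c2, so r5c2=9.
Step 3. [r5c5∈{4}] r5c5's peers cover all but 4 ⇒ r5c5=4.
Step 4. [r1c6∈{8}] nothing but 8 survives at r1c6. So r1c6=8.
Step 5. [r4c4∈{2,8,9}] across row 4, 8 lands solely at r4c4 ⇒ r4c4=8.
Step 6. [r9c1∈{8}] r9c1's peers cover all but 8. So r9c1=8.
Step 7. [r4c2∈{5}] nothing but 5 survives at r4c2, so r4c2=5.
Step 8. [r6c6∈{6,9}] row 6 places 6 nowhere but r6c6, so r6c6=6.
Step 9. [r8c5∈{6,8,9}] row 8 places 8 nowhere but r8c5, so r8c5=8.
Step 10. [r3c3∈{3}] r3c3 is down to just 3, so r3c3=3.
Step 11. [r7c3∈{5}] only 5 remains possible at r7c3. So r7c3=5.
Step 12. [r9c5∈{5,6,9}] row 9 places 5 nowhere but r9c5. So r9c5=5.
Step 13. [r3c5∈{6,7,9}] col 5 places 9 nowhere but r3c5, so r3c5=9.
Step 14. [r8c4∈{4,6,9}] r8c4 is the only open cell in col 4 admitting 9, so r8c4=9.
Step 15. [r4c8∈{2,7,9}] r4c8 is the only open cell in row 4 admitting 2 ⇒ r4c8=2.
Step 16. [r2c5∈{7}] r2c5's peers cover all but 7 ⇒ r2c5=7.
Step 17. [r2c6∈{4}] r2c6's peers cover all but 4 ⇒ r2c6=4.
Step 18. [r8c6∈{3}] nothing but 3 survives at r8c6 ⇒ r8c6=3.
Step 19. [r7c4∈{4,6}] col 4 places 4 nowhere but r7c4. So r7c4=4.
Step 20. [r6c8∈{5,9}] row 6 places 9 nowhere but r6c8. So r6c8=9.
Step 21. [r3c8∈{7}] nothing but 7 survives at r3c8, so r3c8=7.
Step 22. [r8c3∈{1}] nothing but 1 survives at r8c3. So r8c3=1.
Step 23. [r4c1∈{7}] r4c1's peers cover all but 7. So r4c1=7.
Step 24. [r1c7∈{1}] r1c7 is down to just 1 ⇒ r1c7=1.
Step 25. [r7c7∈{8}] nothing but 8 survives at r7c7. So r7c7=8.
Step 26. [r5c4∈{2}] r5c4 is down to just 2 ⇒ r5c4=2.
Step 27. [r5c7∈{7}] r5c7 is down to just 7. So r5c7=7.
Step 28. [r2c2∈{1}] only 1 remains possible at r2c2 ⇒ r2c2=1.
Step 29. [r8c1∈{4}] r8c1 has the single candidate 4, so r8c1=4.
Step 30. [r7c1∈{3}] nothing but 3 survives at r7c1. So r7c1=3.
Step 31. [r3c2∈{8}] r3c2's peers cover all but 8 ⇒ r3c2=8.
Step 32. [r2c4∈{5}] nothing but 5 survives at r2c4 ⇒ r2c4=5.
Step 33. [r9c2∈{6}] r9c2 has the single candidate 6 ⇒ r9c2=6.
Step 34. [r6c7∈{4}] r6c7 is down to just 4. So r6c7=4.
Step 35. [r6c9∈{5}] only 5 remains possible at r6c9 ⇒ r6c9=5.
Step 36. [r9c3∈{9}] r9c3 has the single candidate 9. So r9c3=9.
Step 37. [r4c6∈{9}] r4c6 has the single candidate 9 ⇒ r4c6=9.
Step 38. [r8c8∈{6}] r8c8's peers cover all but 6 ⇒ r8c8=6.
Step 39. [r3c4∈{6}] only 6 remains possible at r3c4. So r3c4=6.
Step 40. [r7c6∈{7}] r7c6 has the single candidate 7 ⇒ r7c6=7.
Step 41. [r6c2∈{3}] r6c2's peers cover all but 3. So r6c2=3.
Step 42. [r1c8∈{5}] only 5 remains possible at r1c8, so r1c8=5.
Step 43. [r4c9∈{1}] r4c9's peers cover all but 1, so r4c9=1.
Step 44. [r7c5∈{6}] r7c5 has the single candidate 6 ⇒ r7c5=6.

Answer: 9 4 7 3 2 8 1 5 6 / 6 1 2 5 7 4 9 8 3 / 5 8 3 6 9 1 2 7 4 / 7 5 4 8 3 9 6 2 1 / 1 9 6 2 4 5 7 3 8 / 2 3 8 7 1 6 4 9 5 / 3 2 5 4 6 7 8 1 9 / 4 7 1 9 8 3 5 6 2 / 8 6 9 1 5 2 3 4 7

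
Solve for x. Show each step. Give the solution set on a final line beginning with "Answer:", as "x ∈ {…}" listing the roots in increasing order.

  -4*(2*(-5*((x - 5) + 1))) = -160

Step 1. [-4*(2*(-5*((x - 5) + 1))) = -160] leading coefficient -4: divide by -4 ⇒ div: 2*(-5*((x - 5) + 1)) = 40.
Step 2. [2*(-5*((x - 5) + 1)) = 40] leading coefficient 2: divide by 2, so div: -5*((x - 5) + 1) = 20.
Step 3. [-5*((x - 5) + 1) = 20] LHS = -5·(…); ÷-5 both sides, so div: (x - 5) + 1 = -4.
Step 4. [(x - 5) + 1 = -4] 1 comes off first (subtract 1). So sub: x - 5 = -5.
Step 5. [x - 5 = -5] 5 comes off first (add 5). So sub: x = 0.

Answer: x ∈ {0}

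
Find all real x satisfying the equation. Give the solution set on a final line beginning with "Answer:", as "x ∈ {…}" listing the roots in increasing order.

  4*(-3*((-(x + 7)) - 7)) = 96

Step 1. [4*(-3*((-(x + 7)) - 7)) = 96] 4·(inner) — divide through by 4. So div: -3*((-(x + 7)) - 7) = 24.
Step 2. [-3*((-(x + 7)) - 7) = 24] divide by the outer -3 ⇒ div: (-(x + 7)) - 7 = -8.
Step 3. [(-(x + 7)) - 7 = -8] -7 is outermost — add 7 both sides. So sub: -(x + 7) = -1.
Step 4. [-(x + 7) = -1] leading − — multiply by −1, so neg: x + 7 = 1.
Step 5. [x + 7 = 1] 7 comes off first (subtract 7), so sub: x = -6.

Answer: x ∈ {-6}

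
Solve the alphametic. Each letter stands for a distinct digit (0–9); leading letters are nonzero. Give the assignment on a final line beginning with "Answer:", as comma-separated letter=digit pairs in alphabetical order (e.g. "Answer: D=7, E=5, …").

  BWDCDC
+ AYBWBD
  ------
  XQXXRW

Step 1. [col 1: C + D ≡ W (mod 10)] no forcing yet in column 1 (carry-in 0); D=5 is free and consistent — try it, so D=5.
Step 2. [col 1: C + D ≡ W (mod 10)] column 1 (C + D ≡ W (mod 10), carry-in 0) doesn't pin W yet; pick W=1 and continue ⇒ W=1.
Step 3. [col 1: C + D ≡ W (mod 10)] column 1: given D=5, W=1, carry-in 0, and digits 1,5 already taken and all letters distinct, C+D≡W (mod 10) forces C=6 ⇒ C=6.
Step 4. [col 2: D + B ≡ R (mod 10)] several values work for B in column 2 (D + B ≡ R (mod 10), carry-in 1); try B=2, so B=2.
Step 5. [col 2: D + B ≡ R (mod 10)] in column 2 we have D+B≡R with carry-in 1; given D=5, B=2 and digits 1,2,5,6 already taken and all letters distinct, that pins R to 8 ⇒ R=8.
Step 6. [col 3: C + W ≡ X (mod 10)] column 3: given C=6, W=1, carry-in 0, and digits 1,2,5,6,8 already taken and all letters distinct, C+W≡X (mod 10) forces X=7 ⇒ X=7.
Step 7. [col 5: W + Y ≡ Q (mod 10)] no forcing yet in column 5 (carry-in 0); Q=0 is free and consistent — try it, so Q=0.
Step 8. [col 5: W + Y ≡ Q (mod 10)] from column 5 (W=1, Q=0, carry-in 0, digits 0,1,2,5,6,7,8 already taken and all letters distinct): Y must equal 9. So Y=9.
Step 9. [col 6: B + A ≡ X (mod 10)] in column 6 we have B+A≡X with carry-in 1; given B=2, X=7 and digits 0,1,2,5,6,7,8,9 already taken and all letters distinct, that pins A to 4, so A=4.

Answer: A=4, B=2, C=6, D=5, Q=0, R=8, W=1, X=7, Y=9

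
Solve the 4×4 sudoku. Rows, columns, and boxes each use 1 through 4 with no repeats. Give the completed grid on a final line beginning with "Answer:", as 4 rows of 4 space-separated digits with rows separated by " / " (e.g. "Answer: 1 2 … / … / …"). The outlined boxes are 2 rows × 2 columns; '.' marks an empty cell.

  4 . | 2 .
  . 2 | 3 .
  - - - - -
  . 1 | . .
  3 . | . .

Step 1. [r3c3∈{4}] r3c3's peers cover all but 4, so r3c3=4.
Step 2. [r4c4∈{1,2}] across row 4, 2 lands solely at r4c4. So r4c4=2.
Step 3. [r2c1∈{1}] r2c1's peers cover all but 1, so r2c1=1.
Step 4. [r1c4∈{1}] r1c4 is down to just 1, so r1c4=1.
Step 5. [r4c3∈{1}] r4c3 has the single candidate 1, so r4c3=1.
Step 6. [r3c1∈{2}] r3c1 is down to just 2 ⇒ r3c1=2.
Step 7. [r1c2∈{3}] only 3 remains possible at r1c2, so r1c2=3.
Step 8. [r2c4∈{4}] nothing but 4 survives at r2c4 ⇒ r2c4=4.
Step 9. [r4c2∈{4}] nothing but 4 survives at r4c2. So r4c2=4.
Step 10. [r3c4∈{3}] r3c4's peers cover all but 3. So r3c4=3.

Answer: 4 3 2 1 / 1 2 3 4 / 2 1 4 3 / 3 4 1 2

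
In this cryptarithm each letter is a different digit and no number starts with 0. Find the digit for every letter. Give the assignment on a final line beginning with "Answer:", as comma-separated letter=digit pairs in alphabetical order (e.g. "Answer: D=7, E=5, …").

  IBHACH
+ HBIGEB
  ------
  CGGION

Step 1. [col 1: H + B ≡ N (mod 10)] column 1 (H + B ≡ N (mod 10), carry-in 0) doesn't pin H yet; pick H=6 and continue ⇒ H=6.
Step 2. [col 1: H + B ≡ N (mod 10)] column 1 (H + B ≡ N (mod 10), carry-in 0) doesn't pin B yet; pick B=4 and continue. So B=4.
Step 3. [col 1: H + B ≡ N (mod 10)] in column 1 we have H+B≡N with carry-in 0; given H=6, B=4 and digits 4,6 already taken and all letters distinct, that pins N to 0, so N=0.
Step 4. [col 2: C + E ≡ O (mod 10)] column 2 (C + E ≡ O (mod 10), carry-in 1) doesn't pin O yet; pick O=3 and continue ⇒ O=3.
Step 5. [col 2: C + E ≡ O (mod 10)] several values work for C in column 2 (C + E ≡ O (mod 10), carry-in 1); try C=7. So C=7.
Step 6. [col 2: C + E ≡ O (mod 10)] column 2 reads C+E+carry(1)=O with C=7, O=3; with digits 0,3,4,6,7 already taken and all letters distinct, the only value for E is 5, so E=5.
Step 7. [col 3: A + G ≡ I (mod 10)] in column 3 we have A+G≡I with carry-in 1; given nothing yet and digits 0,3,4,5,6,7 already taken and all letters distinct, that pins I to 1. So I=1.
Step 8. [col 3: A + G ≡ I (mod 10)] A=2 is one option consistent with column 3 (A + G ≡ I (mod 10), carry-in 1) — take it. So A=2.
Step 9. [col 3: A + G ≡ I (mod 10)] from column 3 (A=2, I=1, carry-in 1, digits 0,1,2,3,4,5,6,7 already taken and all letters distinct): G must equal 8, so G=8.

Answer: A=2, B=4, C=7, E=5, G=8, H=6, I=1, N=0, O=3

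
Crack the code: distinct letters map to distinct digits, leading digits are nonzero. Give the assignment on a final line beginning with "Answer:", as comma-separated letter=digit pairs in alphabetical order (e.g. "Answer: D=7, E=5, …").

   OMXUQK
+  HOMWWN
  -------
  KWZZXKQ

Step 1. [col 1: K + N ≡ Q (mod 10)] column 1 (K + N ≡ Q (mod 10), carry-in 0) doesn't pin N yet; pick N=8 and continue ⇒ N=8.
Step 2. [col 1: K + N ≡ Q (mod 10)] several values work for K in column 1 (K + N ≡ Q (mod 10), carry-in 0); try K=1 ⇒ K=1.
Step 3. [col 1: K + N ≡ Q (mod 10)] in column 1 we have K+N≡Q with carry-in 0; given K=1, N=8 and digits 1,8 already taken and all letters distinct, that pins Q to 9, so Q=9.
Step 4. [col 2: Q + W ≡ K (mod 10)] column 2: given Q=9, K=1, carry-in 0, and digits 1,8,9 already taken and all letters distinct, Q+W≡K (mod 10) forces W=2, so W=2.
Step 5. [col 3: U + W ≡ X (mod 10)] U=4 is one option consistent with column 3 (U + W ≡ X (mod 10), carry-in 1) — take it ⇒ U=4.
Step 6. [col 3: U + W ≡ X (mod 10)] column 3 reads U+W+carry(1)=X with U=4, W=2; with digits 1,2,4,8,9 already taken and all letters distinct, the only value for X is 7. So X=7.
Step 7. [col 4: X + M ≡ Z (mod 10)] M=3 is one option consistent with column 4 (X + M ≡ Z (mod 10), carry-in 0) — take it. So M=3.
Step 8. [col 4: X + M ≡ Z (mod 10)] column 4 reads X+M+carry(0)=Z with X=7, M=3; with digits 1,2,3,4,7,8,9 already taken and all letters distinct, the only value for Z is 0. So Z=0.
Step 9. [col 5: M + O ≡ Z (mod 10)] column 5 reads M+O+carry(1)=Z with M=3, Z=0; with digits 0,1,2,3,4,7,8,9 already taken and all letters distinct, the only value for O is 6, so O=6.
Step 10. [col 6: O + H ≡ W (mod 10)] column 6 reads O+H+carry(1)=W with O=6, W=2; with digits 0,1,2,3,4,6,7,8,9 already taken and all letters distinct, the only value for H is 5 ⇒ H=5.

Answer: H=5, K=1, M=3, N=8, O=6, Q=9, U=4, W=2, X=7, Z=0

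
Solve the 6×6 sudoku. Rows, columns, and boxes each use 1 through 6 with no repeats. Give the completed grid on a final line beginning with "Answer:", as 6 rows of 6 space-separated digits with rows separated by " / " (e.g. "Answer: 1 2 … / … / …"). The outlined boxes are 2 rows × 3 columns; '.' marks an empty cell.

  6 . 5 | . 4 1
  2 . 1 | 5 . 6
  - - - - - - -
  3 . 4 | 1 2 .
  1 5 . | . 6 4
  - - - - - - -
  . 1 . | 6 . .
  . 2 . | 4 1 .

Step 1. [r5c5∈{3,5}] r5c5 is the only open cell in col 5 admitting 5 ⇒ r5c5=5.
Step 2. [r6c6∈{3}] only 3 remains possible at r6c6. So r6c6=3.
Step 3. [r2c5∈{3}] r2c5 is down to just 3 ⇒ r2c5=3.
Step 4. [r4c3∈{2}] r4c3 has the single candidate 2, so r4c3=2.
Step 5. [r5c6∈{2}] r5c6 has the single candidate 2. So r5c6=2.
Step 6. [r5c1∈{4}] r5c1's peers cover all but 4. So r5c1=4.
Step 7. [r6c1∈{5}] nothing but 5 survives at r6c1, so r6c1=5.
Step 8. [r5c3∈{3}] r5c3's peers cover all but 3, so r5c3=3.
Step 9. [r1c2∈{3}] r1c2 is down to just 3. So r1c2=3.
Step 10. [r6c3∈{6}] r6c3's peers cover all but 6, so r6c3=6.
Step 11. [r3c6∈{5}] r3c6's peers cover all but 5, so r3c6=5.
Step 12. [r1c4∈{2}] nothing but 2 survives at r1c4. So r1c4=2.
Step 13. [r3c2∈{6}] only 6 remains possible at r3c2. So r3c2=6.
Step 14. [r4c4∈{3}] nothing but 3 survives at r4c4 ⇒ r4c4=3.
Step 15. [r2c2∈{4}] r2c2's peers cover all but 4 ⇒ r2c2=4.

Answer: 6 3 5 2 4 1 / 2 4 1 5 3 6 / 3 6 4 1 2 5 / 1 5 2 3 6 4 / 4 1 3 6 5 2 / 5 2 6 4 1 3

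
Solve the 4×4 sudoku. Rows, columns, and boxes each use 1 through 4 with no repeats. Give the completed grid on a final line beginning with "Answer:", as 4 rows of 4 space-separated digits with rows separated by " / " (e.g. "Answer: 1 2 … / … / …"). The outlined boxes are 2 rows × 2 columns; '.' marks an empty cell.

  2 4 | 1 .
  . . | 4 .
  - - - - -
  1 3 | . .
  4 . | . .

Step 1. [r2c4∈{2,3}] r2c4 is the only open cell in row 2 admitting 2. So r2c4=2.
Step 2. [r4c3∈{2,3}] in col 3, 3 fits only at r4c3 ⇒ r4c3=3.
Step 3. [r3c4∈{4}] r3c4 has the single candidate 4. So r3c4=4.
Step 4. [r3c3∈{2}] r3c3 is down to just 2, so r3c3=2.
Step 5. [r4c4∈{1}] only 1 remains possible at r4c4, so r4c4=1.
Step 6. [r2c1∈{3}] r2c1 is down to just 3. So r2c1=3.
Step 7. [r2c2∈{1}] nothing but 1 survives at r2c2, so r2c2=1.
Step 8. [r4c2∈{2}] nothing but 2 survives at r4c2, so r4c2=2.
Step 9. [r1c4∈{3}] r1c4 has the single candidate 3. So r1c4=3.

Answer: 2 4 1 3 / 3 1 4 2 / 1 3 2 4 / 4 2 3 1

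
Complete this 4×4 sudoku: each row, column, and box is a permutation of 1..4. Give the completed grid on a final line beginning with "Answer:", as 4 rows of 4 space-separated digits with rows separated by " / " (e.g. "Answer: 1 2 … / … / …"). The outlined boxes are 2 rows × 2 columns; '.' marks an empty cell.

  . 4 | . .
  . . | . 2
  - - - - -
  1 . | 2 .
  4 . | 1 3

Step 1. [r2c1∈{3}] nothing but 3 survives at r2c1. So r2c1=3.
Step 2. [r1c4∈{1}] only 1 remains possible at r1c4. So r1c4=1.
Step 3. [r1c1∈{2}] nothing but 2 survives at r1c1, so r1c1=2.
Step 4. [r3c2∈{3}] r3c2's peers cover all but 3, so r3c2=3.
Step 5. [r2c2∈{1}] r2c2 is down to just 1. So r2c2=1.
Step 6. [r1c3∈{3}] r1c3's peers cover all but 3, so r1c3=3.
Step 7. [r2c3∈{4}] r2c3's peers cover all but 4. So r2c3=4.
Step 8. [r3c4∈{4}] r3c4 has the single candidate 4, so r3c4=4.
Step 9. [r4c2∈{2}] only 2 remains possible at r4c2 ⇒ r4c2=2.

Answer: 2 4 3 1 / 3 1 4 2 / 1 3 2 4 / 4 2 1 3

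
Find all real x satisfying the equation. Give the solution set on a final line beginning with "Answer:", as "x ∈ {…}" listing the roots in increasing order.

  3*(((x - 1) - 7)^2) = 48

Step 1. [3*(((x - 1) - 7)^2) = 48] leading coefficient 3: divide by 3, so div: ((x - 1) - 7)^2 = 16.
Step 2. [((x - 1) - 7)^2 = 16] LHS squared, RHS 16 ≥ 0: apply √ (±) ⇒ sqrt: (x - 1) - 7 = 4 or -4.
Step 3. [(x - 1) - 7 = 4 or -4] 7 comes off first (add 7). So sub: x - 1 = 11 or 3.
Step 4. [x - 1 = 11 or 3] add 1: x sits inside (… - 1), so sub: x = 12 or 4.

Answer: x ∈ {4, 12}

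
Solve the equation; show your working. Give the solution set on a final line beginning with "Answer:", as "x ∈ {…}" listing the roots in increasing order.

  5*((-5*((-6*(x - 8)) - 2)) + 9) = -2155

Step 1. [5*((-5*((-6*(x - 8)) - 2)) + 9) = -2155] leading coefficient 5: divide by 5. So div: (-5*((-6*(x - 8)) - 2)) + 9 = -431.
Step 2. [(-5*((-6*(x - 8)) - 2)) + 9 = -431] +9 is outermost — subtract 9 both sides, so sub: -5*((-6*(x - 8)) - 2) = -440.
Step 3. [-5*((-6*(x - 8)) - 2) = -440] LHS = -5·(…); ÷-5 both sides. So div: (-6*(x - 8)) - 2 = 88.
Step 4. [(-6*(x - 8)) - 2 = 88] add 2: x sits inside (… - 2). So sub: -6*(x - 8) = 90.
Step 5. [-6*(x - 8) = 90] -6 out front; divide by -6. So div: x - 8 = -15.
Step 6. [x - 8 = -15] 8 comes off first (add 8). So sub: x = -7.

Answer: x ∈ {-7}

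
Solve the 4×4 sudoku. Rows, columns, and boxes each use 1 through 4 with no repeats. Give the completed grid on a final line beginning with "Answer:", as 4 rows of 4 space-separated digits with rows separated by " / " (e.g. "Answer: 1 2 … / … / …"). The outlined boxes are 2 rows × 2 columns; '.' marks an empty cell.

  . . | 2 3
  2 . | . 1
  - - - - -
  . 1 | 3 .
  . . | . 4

Step 1. [r1c2∈{4}] r1c2 has the single candidate 4 ⇒ r1c2=4.
Step 2. [r2c2∈{3}] nothing but 3 survives at r2c2 ⇒ r2c2=3.
Step 3. [r2c3∈{4}] r2c3 has the single candidate 4, so r2c3=4.
Step 4. [r3c1∈{4}] r3c1 has the single candidate 4. So r3c1=4.
Step 5. [r3c4∈{2}] r3c4 has the single candidate 2, so r3c4=2.
Step 6. [r1c1∈{1}] r1c1's peers cover all but 1. So r1c1=1.
Step 7. [r4c1∈{3}] r4c1's peers cover all but 3 ⇒ r4c1=3.
Step 8. [r4c3∈{1}] r4c3 has the single candidate 1. So r4c3=1.
Step 9. [r4c2∈{2}] r4c2 is down to just 2. So r4c2=2.

Answer: 1 4 2 3 / 2 3 4 1 / 4 1 3 2 / 3 2 1 4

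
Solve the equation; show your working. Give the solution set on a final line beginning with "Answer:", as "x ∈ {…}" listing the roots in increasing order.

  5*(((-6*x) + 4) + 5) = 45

Step 1. [5*(((-6*x) + 4) + 5) = 45] leading coefficient 5: divide by 5, so div: ((-6*x) + 4) + 5 = 9.
Step 2. [((-6*x) + 4) + 5 = 9] 5 comes off first (subtract 5). So sub: (-6*x) + 4 = 4.
Step 3. [(-6*x) + 4 = 4] 4 comes off first (subtract 4), so sub: -6*x = 0.
Step 4. [-6*x = 0] divide by the outer -6 ⇒ div: x = 0.

Answer: x ∈ {0}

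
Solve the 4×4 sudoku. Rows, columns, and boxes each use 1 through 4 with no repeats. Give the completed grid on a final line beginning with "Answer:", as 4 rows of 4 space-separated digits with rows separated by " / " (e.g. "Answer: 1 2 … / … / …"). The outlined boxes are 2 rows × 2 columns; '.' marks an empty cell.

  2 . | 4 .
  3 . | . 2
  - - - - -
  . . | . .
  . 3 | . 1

Step 1. [r3c4∈{3,4}] r3c4 is the only open cell in col 4 admitting 4. So r3c4=4.
Step 2. [r1c2∈{1}] only 1 remains possible at r1c2, so r1c2=1.
Step 3. [r4c3∈{2}] r4c3's peers cover all but 2. So r4c3=2.
Step 4. [r4c1∈{4}] nothing but 4 survives at r4c1. So r4c1=4.
Step 5. [r2c3∈{1}] r2c3 has the single candidate 1 ⇒ r2c3=1.
Step 6. [r3c3∈{3}] r3c3's peers cover all but 3 ⇒ r3c3=3.
Step 7. [r3c1∈{1}] only 1 remains possible at r3c1 ⇒ r3c1=1.
Step 8. [r3c2∈{2}] only 2 remains possible at r3c2. So r3c2=2.
Step 9. [r2c2∈{4}] r2c2's peers cover all but 4 ⇒ r2c2=4.
Step 10. [r1c4∈{3}] r1c4's peers cover all but 3, so r1c4=3.

Answer: 2 1 4 3 / 3 4 1 2 / 1 2 3 4 / 4 3 2 1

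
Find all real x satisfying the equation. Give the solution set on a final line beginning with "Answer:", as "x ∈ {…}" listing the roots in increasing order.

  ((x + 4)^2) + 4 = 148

Step 1. [((x + 4)^2) + 4 = 148] 4 comes off first (subtract 4). So sub: (x + 4)^2 = 144.
Step 2. [(x + 4)^2 = 144] LHS squared, RHS 144 ≥ 0: apply √ (±). So sqrt: x + 4 = 12 or -12.
Step 3. [x + 4 = 12 or -12] peel the +4: subtract 4 from each side. So sub: x = 8 or -16.

Answer: x ∈ {-16, 8}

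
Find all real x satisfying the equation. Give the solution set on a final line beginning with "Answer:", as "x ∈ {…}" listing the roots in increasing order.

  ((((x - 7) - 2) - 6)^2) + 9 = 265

Step 1. [((((x - 7) - 2) - 6)^2) + 9 = 265] the outer +9 inverts by subtracting 9 ⇒ sub: (((x - 7) - 2) - 6)^2 = 256.
Step 2. [(((x - 7) - 2) - 6)^2 = 256] √ both sides: 256 ≥ 0 gives two branches. So sqrt: ((x - 7) - 2) - 6 = 16 or -16.
Step 3. [((x - 7) - 2) - 6 = 16 or -16] peel the -6: add 6 from each side, so sub: (x - 7) - 2 = 22 or -10.
Step 4. [(x - 7) - 2 = 22 or -10] peel the -2: add 2 from each side. So sub: x - 7 = 24 or -8.
Step 5. [x - 7 = 24 or -8] add 7: x sits inside (… - 7), so sub: x = 31 or -1.

Answer: x ∈ {-1, 31}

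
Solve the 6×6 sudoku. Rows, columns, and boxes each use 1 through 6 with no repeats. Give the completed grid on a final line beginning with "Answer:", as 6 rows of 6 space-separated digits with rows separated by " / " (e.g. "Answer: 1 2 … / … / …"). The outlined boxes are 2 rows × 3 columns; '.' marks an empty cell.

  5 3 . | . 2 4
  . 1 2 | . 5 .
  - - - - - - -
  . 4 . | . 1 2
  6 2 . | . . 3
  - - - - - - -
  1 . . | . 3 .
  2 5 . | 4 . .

Step 1. [r3c4∈{5,6}] r3c4 is the only open cell in row 3 admitting 6, so r3c4=6.
Step 2. [r5c2∈{6}] r5c2 is down to just 6. So r5c2=6.
Step 3. [r3c3∈{3,5}] across row 3, 5 lands solely at r3c3, so r3c3=5.
Step 4. [r6c6∈{1,6}] row 6 places 1 nowhere but r6c6. So r6c6=1.
Step 5. [r5c4∈{2,5}] r5c4 is the only open cell in row 5 admitting 2 ⇒ r5c4=2.
Step 6. [r3c1∈{3}] r3c1's peers cover all but 3, so r3c1=3.
Step 7. [r1c3∈{6}] r1c3's peers cover all but 6. So r1c3=6.
Step 8. [r5c3∈{4}] r5c3's peers cover all but 4. So r5c3=4.
Step 9. [r2c6∈{6}] only 6 remains possible at r2c6, so r2c6=6.
Step 10. [r2c4∈{3}] r2c4 has the single candidate 3. So r2c4=3.
Step 11. [r6c3∈{3}] r6c3 is down to just 3, so r6c3=3.
Step 12. [r4c4∈{5}] nothing but 5 survives at r4c4 ⇒ r4c4=5.
Step 13. [r4c3∈{1}] r4c3 has the single candidate 1, so r4c3=1.
Step 14. [r1c4∈{1}] nothing but 1 survives at r1c4. So r1c4=1.
Step 15. [r2c1∈{4}] nothing but 4 survives at r2c1. So r2c1=4.
Step 16. [r6c5∈{6}] r6c5 is down to just 6, so r6c5=6.
Step 17. [r5c6∈{5}] r5c6's peers cover all but 5. So r5c6=5.
Step 18. [r4c5∈{4}] nothing but 4 survives at r4c5 ⇒ r4c5=4.

Answer: 5 3 6 1 2 4 / 4 1 2 3 5 6 / 3 4 5 6 1 2 / 6 2 1 5 4 3 / 1 6 4 2 3 5 / 2 5 3 4 6 1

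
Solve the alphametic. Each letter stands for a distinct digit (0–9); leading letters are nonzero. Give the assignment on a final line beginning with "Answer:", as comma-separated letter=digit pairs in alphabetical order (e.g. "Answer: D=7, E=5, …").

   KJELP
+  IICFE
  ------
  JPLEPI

Step 1. [J] the sum has 6 digits but both addends have 5; that extra leading digit J is the final carry, namely 1. So J=1.
Step 2. [col 1: P + E ≡ I (mod 10)] several values work for I in column 1 (P + E ≡ I (mod 10), carry-in 0); try I=5 ⇒ I=5.
Step 3. [col 1: P + E ≡ I (mod 10)] column 1 (P + E ≡ I (mod 10), carry-in 0) doesn't pin E yet; pick E=2 and continue, so E=2.
Step 4. [col 1: P + E ≡ I (mod 10)] column 1 reads P+E+carry(0)=I with E=2, I=5; with digits 1,2,5 already taken and all letters distinct, the only value for P is 3 ⇒ P=3.
Step 5. [col 2: L + F ≡ P (mod 10)] column 2 (L + F ≡ P (mod 10), carry-in 0) doesn't pin L yet; pick L=7 and continue, so L=7.
Step 6. [col 2: L + F ≡ P (mod 10)] from column 2 (L=7, P=3, carry-in 0, digits 1,2,3,5,7 already taken and all letters distinct): F must equal 6, so F=6.
Step 7. [col 3: E + C ≡ E (mod 10)] from column 3 (E=2, carry-in 1, digits 1,2,3,5,6,7 already taken and all letters distinct): C must equal 9, so C=9.
Step 8. [col 5: K + I ≡ P (mod 10)] in column 5 we have K+I≡P with carry-in 0; given I=5, P=3 and digits 1,2,3,5,6,7,9 already taken and all letters distinct, that pins K to 8. So K=8.

Answer: C=9, E=2, F=6, I=5, J=1, K=8, L=7, P=3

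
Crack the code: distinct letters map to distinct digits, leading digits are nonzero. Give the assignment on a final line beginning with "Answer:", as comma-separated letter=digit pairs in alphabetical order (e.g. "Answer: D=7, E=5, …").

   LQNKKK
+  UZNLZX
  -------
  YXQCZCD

Step 1. [col 1: K + X ≡ D (mod 10)] column 1 (K + X ≡ D (mod 10), carry-in 0) doesn't pin X yet; pick X=4 and continue ⇒ X=4.
Step 2. [col 1: K + X ≡ D (mod 10)] no forcing yet in column 1 (carry-in 0); K=3 is free and consistent — try it, so K=3.
Step 3. [Y] adding two 6-digit numbers gives at most 6+1 digits, and here it does — Y is that final carry and must be 1. So Y=1.
Step 4. [col 1: K + X ≡ D (mod 10)] from column 1 (K=3, X=4, carry-in 0, digits 1,3,4 already taken and all letters distinct): D must equal 7 ⇒ D=7.
Step 5. [col 2: K + Z ≡ C (mod 10)] C=2 is one option consistent with column 2 (K + Z ≡ C (mod 10), carry-in 0) — take it ⇒ C=2.
Step 6. [col 2: K + Z ≡ C (mod 10)] column 2 reads K+Z+carry(0)=C with K=3, C=2; with digits 1,2,3,4,7 already taken and all letters distinct, the only value for Z is 9 ⇒ Z=9.
Step 7. [col 3: K + L ≡ Z (mod 10)] column 3 reads K+L+carry(1)=Z with K=3, Z=9; with digits 1,2,3,4,7,9 already taken and all letters distinct, the only value for L is 5 ⇒ L=5.
Step 8. [col 4: N + N ≡ C (mod 10)] column 4 reads N+N+carry(0)=C with C=2; with digits 1,2,3,4,5,7,9 already taken and all letters distinct, the only value for N is 6. So N=6.
Step 9. [col 5: Q + Z ≡ Q (mod 10)] several values work for Q in column 5 (Q + Z ≡ Q (mod 10), carry-in 1); try Q=0. So Q=0.
Step 10. [col 6: L + U ≡ X (mod 10)] in column 6 we have L+U≡X with carry-in 1; given L=5, X=4 and digits 0,1,2,3,4,5,6,7,9 already taken and all letters distinct, that pins U to 8. So U=8.

Answer: C=2, D=7, K=3, L=5, N=6, Q=0, U=8, X=4, Y=1, Z=9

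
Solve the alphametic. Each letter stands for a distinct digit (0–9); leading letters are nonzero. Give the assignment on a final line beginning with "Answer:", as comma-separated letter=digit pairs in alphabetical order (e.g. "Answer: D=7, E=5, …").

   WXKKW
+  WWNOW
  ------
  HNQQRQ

Step 1. [col 1: W + W ≡ Q (mod 10)] column 1 (W + W ≡ Q (mod 10), carry-in 0) doesn't pin W yet; pick W=7 and continue ⇒ W=7.
Step 2. [H] H is the leading digit of a 6-digit sum of two 5-digit numbers; the final carry is exactly 1, so H=1.
Step 3. [col 1: W + W ≡ Q (mod 10)] column 1: given W=7, carry-in 0, and digits 1,7 already taken and all letters distinct, W+W≡Q (mod 10) forces Q=4, so Q=4.
Step 4. [col 2: K + O ≡ R (mod 10)] R=2 is one option consistent with column 2 (K + O ≡ R (mod 10), carry-in 1) — take it. So R=2.
Step 5. [col 2: K + O ≡ R (mod 10)] column 2 (K + O ≡ R (mod 10), carry-in 1) doesn't pin O yet; pick O=3 and continue. So O=3.
Step 6. [col 2: K + O ≡ R (mod 10)] in column 2 we have K+O≡R with carry-in 1; given O=3, R=2 and digits 1,2,3,4,7 already taken and all letters distinct, that pins K to 8, so K=8.
Step 7. [col 3: K + N ≡ Q (mod 10)] column 3: given K=8, Q=4, carry-in 1, and digits 1,2,3,4,7,8 already taken and all letters distinct, K+N≡Q (mod 10) forces N=5, so N=5.
Step 8. [col 4: X + W ≡ Q (mod 10)] column 4: given W=7, Q=4, carry-in 1, and digits 1,2,3,4,5,7,8 already taken and all letters distinct, X+W≡Q (mod 10) forces X=6. So X=6.

Answer: H=1, K=8, N=5, O=3, Q=4, R=2, W=7, X=6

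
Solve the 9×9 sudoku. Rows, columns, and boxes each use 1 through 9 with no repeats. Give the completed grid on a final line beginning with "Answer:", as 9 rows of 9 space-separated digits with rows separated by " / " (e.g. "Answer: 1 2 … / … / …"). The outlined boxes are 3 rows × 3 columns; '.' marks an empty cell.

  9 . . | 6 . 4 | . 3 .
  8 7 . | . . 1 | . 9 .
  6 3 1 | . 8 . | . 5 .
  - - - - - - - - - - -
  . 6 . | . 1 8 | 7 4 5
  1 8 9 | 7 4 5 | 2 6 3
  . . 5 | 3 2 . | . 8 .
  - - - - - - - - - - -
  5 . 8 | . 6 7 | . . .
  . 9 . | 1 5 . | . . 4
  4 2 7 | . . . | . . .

Step 1. [r9c5∈{3,9}] across col 5, 9 lands solely at r9c5, so r9c5=9.
Step 2. [r9c8∈{1}] r9c8 is down to just 1, so r9c8=1.
Step 3. [r8c7∈{3,6,8}] row 8 places 8 nowhere but r8c7. So r8c7=8.
Step 4. [r7c8∈{2}] nothing but 2 survives at r7c8, so r7c8=2.
Step 5. [r1c3∈{2}] r1c3's peers cover all but 2, so r1c3=2.
Step 6. [r8c1∈{3}] r8c1 has the single candidate 3, so r8c1=3.
Step 7. [r7c9∈{9}] only 9 remains possible at r7c9 ⇒ r7c9=9.
Step 8. [r9c9∈{6}] nothing but 6 survives at r9c9. So r9c9=6.
Step 9. [r4c4∈{9}] only 9 remains possible at r4c4, so r4c4=9.
Step 10. [r3c4∈{2}] only 2 remains possible at r3c4, so r3c4=2.
Step 11. [r1c7∈{1}] only 1 remains possible at r1c7, so r1c7=1.
Step 12. [r1c9∈{7,8}] across row 1, 8 lands solely at r1c9, so r1c9=8.
Step 13. [r9c7∈{3,5}] across row 9, 5 lands solely at r9c7. So r9c7=5.
Step 14. [r2c3∈{4}] r2c3's peers cover all but 4, so r2c3=4.
Step 15. [r3c9∈{7}] r3c9 is down to just 7, so r3c9=7.
Step 16. [r7c7∈{3}] r7c7 is down to just 3. So r7c7=3.
Step 17. [r6c6∈{6}] r6c6 is down to just 6 ⇒ r6c6=6.
Step 18. [r9c6∈{3}] only 3 remains possible at r9c6. So r9c6=3.
Step 19. [r2c7∈{6}] nothing but 6 survives at r2c7, so r2c7=6.
Step 20. [r2c5∈{3}] only 3 remains possible at r2c5, so r2c5=3.
Step 21. [r3c6∈{9}] r3c6's peers cover all but 9, so r3c6=9.
Step 22. [r8c6∈{2}] r8c6's peers cover all but 2. So r8c6=2.
Step 23. [r6c2∈{4}] r6c2 has the single candidate 4. So r6c2=4.
Step 24. [r3c7∈{4}] r3c7 is down to just 4 ⇒ r3c7=4.
Step 25. [r7c4∈{4}] only 4 remains possible at r7c4. So r7c4=4.
Step 26. [r8c8∈{7}] r8c8 is down to just 7. So r8c8=7.
Step 27. [r2c4∈{5}] r2c4 has the single candidate 5 ⇒ r2c4=5.
Step 28. [r1c5∈{7}] r1c5's peers cover all but 7. So r1c5=7.
Step 29. [r7c2∈{1}] only 1 remains possible at r7c2. So r7c2=1.
Step 30. [r8c3∈{6}] r8c3 is down to just 6 ⇒ r8c3=6.
Step 31. [r9c4∈{8}] r9c4 is down to just 8, so r9c4=8.
Step 32. [r4c1∈{2}] r4c1 is down to just 2, so r4c1=2.
Step 33. [r6c1∈{7}] r6c1's peers cover all but 7, so r6c1=7.
Step 34. [r1c2∈{5}] r1c2 is down to just 5. So r1c2=5.
Step 35. [r6c9∈{1}] r6c9 is down to just 1, so r6c9=1.
Step 36. [r4c3∈{3}] r4c3 has the single candidate 3 ⇒ r4c3=3.
Step 37. [r2c9∈{2}] r2c9 is down to just 2. So r2c9=2.
Step 38. [r6c7∈{9}] r6c7 has the single candidate 9 ⇒ r6c7=9.

Answer: 9 5 2 6 7 4 1 3 8 / 8 7 4 5 3 1 6 9 2 / 6 3 1 2 8 9 4 5 7 / 2 6 3 9 1 8 7 4 5 / 1 8 9 7 4 5 2 6 3 / 7 4 5 3 2 6 9 8 1 / 5 1 8 4 6 7 3 2 9 / 3 9 6 1 5 2 8 7 4 / 4 2 7 8 9 3 5 1 6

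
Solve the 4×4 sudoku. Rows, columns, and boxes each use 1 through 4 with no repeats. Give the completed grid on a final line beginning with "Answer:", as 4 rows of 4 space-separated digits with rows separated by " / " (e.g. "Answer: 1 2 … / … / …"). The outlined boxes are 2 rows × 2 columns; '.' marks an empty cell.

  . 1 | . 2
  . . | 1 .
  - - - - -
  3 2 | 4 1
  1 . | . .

Step 1. [r2c4∈{3,4}] 4 has one home in col 4: r2c4, so r2c4=4.
Step 2. [r4c3∈{2,3}] across row 4, 2 lands solely at r4c3, so r4c3=2.
Step 3. [r4c2∈{4}] nothing but 4 survives at r4c2, so r4c2=4.
Step 4. [r2c2∈{3}] r2c2's peers cover all but 3. So r2c2=3.
Step 5. [r1c3∈{3}] r1c3 has the single candidate 3, so r1c3=3.
Step 6. [r1c1∈{4}] nothing but 4 survives at r1c1 ⇒ r1c1=4.
Step 7. [r2c1∈{2}] nothing but 2 survives at r2c1, so r2c1=2.
Step 8. [r4c4∈{3}] r4c4 has the single candidate 3 ⇒ r4c4=3.

Answer: 4 1 3 2 / 2 3 1 4 / 3 2 4 1 / 1 4 2 3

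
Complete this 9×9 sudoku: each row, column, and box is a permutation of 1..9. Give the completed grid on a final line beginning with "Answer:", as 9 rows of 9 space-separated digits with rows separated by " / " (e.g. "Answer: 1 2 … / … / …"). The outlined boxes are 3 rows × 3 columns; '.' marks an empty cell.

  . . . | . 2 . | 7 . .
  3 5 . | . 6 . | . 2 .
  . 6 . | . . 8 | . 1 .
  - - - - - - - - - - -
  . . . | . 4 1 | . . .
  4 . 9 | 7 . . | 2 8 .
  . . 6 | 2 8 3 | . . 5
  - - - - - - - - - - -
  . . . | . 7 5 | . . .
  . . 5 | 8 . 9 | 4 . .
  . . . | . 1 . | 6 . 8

Step 1. [r1c6∈{4}] r1c6's peers cover all but 4, so r1c6=4.
Step 2. [r4c4∈{5,6,9}] across box 5, 9 lands solely at r4c4, so r4c4=9.
Step 3. [r4c7∈{3}] r4c7 is down to just 3 ⇒ r4c7=3.
Step 4. [r8c5∈{3}] r8c5 has the single candidate 3. So r8c5=3.
Step 5. [r8c8∈{7}] r8c8 is down to just 7, so r8c8=7.
Step 6. [r3c7∈{5,9}] 5 has one home in col 7: r3c7, so r3c7=5.
Step 7. [r4c9∈{6,7}] in col 9, 7 fits only at r4c9 ⇒ r4c9=7.
Step 8. [r5c2∈{1,3}] across row 5, 3 lands solely at r5c2. So r5c2=3.
Step 9. [r5c9∈{1,6}] in row 5, 1 fits only at r5c9 ⇒ r5c9=1.
Step 10. [r7c7∈{1,9}] in col 7, 1 fits only at r7c7, so r7c7=1.
Step 11. [r1c9∈{3,6,9}] across col 9, 6 lands solely at r1c9 ⇒ r1c9=6.
Step 12. [r8c1∈{1,2,6}] r8c1 is the only open cell in row 8 admitting 6 ⇒ r8c1=6.
Step 13. [r8c2∈{1,2}] across row 8, 1 lands solely at r8c2 ⇒ r8c2=1.
Step 14. [r9c6∈{2}] nothing but 2 survives at r9c6, so r9c6=2.
Step 15. [r9c4∈{4}] r9c4 has the single candidate 4 ⇒ r9c4=4.
Step 16. [r7c2∈{2,4,8,9}] r7c2 is the only open cell in col 2 admitting 4 ⇒ r7c2=4.
Step 17. [r4c2∈{2,8}] r4c2 is the only open cell in col 2 admitting 2 ⇒ r4c2=2.
Step 18. [r4c3∈{8}] r4c3 has the single candidate 8, so r4c3=8.
Step 19. [r1c3∈{1}] r1c3 is down to just 1, so r1c3=1.
Step 20. [r7c1∈{2,8,9}] 8 has one home in row 7: r7c1. So r7c1=8.
Step 21. [r1c1∈{9}] r1c1 has the single candidate 9 ⇒ r1c1=9.
Step 22. [r1c8∈{3}] only 3 remains possible at r1c8 ⇒ r1c8=3.
Step 23. [r9c1∈{7}] only 7 remains possible at r9c1 ⇒ r9c1=7.
Step 24. [r7c9∈{2,3,9}] col 9 places 3 nowhere but r7c9. So r7c9=3.
Step 25. [r3c3∈{2,4,7}] 7 has one home in row 3: r3c3. So r3c3=7.
Step 26. [r3c9∈{4,9}] 4 has one home in row 3: r3c9 ⇒ r3c9=4.
Step 27. [r6c7∈{9}] only 9 remains possible at r6c7. So r6c7=9.
Step 28. [r7c8∈{9}] r7c8 is down to just 9. So r7c8=9.
Step 29. [r3c1∈{2}] r3c1's peers cover all but 2 ⇒ r3c1=2.
Step 30. [r9c3∈{3}] only 3 remains possible at r9c3. So r9c3=3.
Step 31. [r9c8∈{5}] r9c8's peers cover all but 5. So r9c8=5.
Step 32. [r3c5∈{9}] r3c5 is down to just 9 ⇒ r3c5=9.
Step 33. [r3c4∈{3}] nothing but 3 survives at r3c4 ⇒ r3c4=3.
Step 34. [r4c8∈{6}] r4c8 has the single candidate 6, so r4c8=6.
Step 35. [r6c8∈{4}] r6c8's peers cover all but 4 ⇒ r6c8=4.
Step 36. [r9c2∈{9}] r9c2's peers cover all but 9. So r9c2=9.
Step 37. [r6c1∈{1}] r6c1 has the single candidate 1. So r6c1=1.
Step 38. [r5c5∈{5}] nothing but 5 survives at r5c5. So r5c5=5.
Step 39. [r2c4∈{1}] r2c4 has the single candidate 1 ⇒ r2c4=1.
Step 40. [r2c7∈{8}] nothing but 8 survives at r2c7, so r2c7=8.
Step 41. [r1c2∈{8}] nothing but 8 survives at r1c2. So r1c2=8.
Step 42. [r6c2∈{7}] r6c2's peers cover all but 7, so r6c2=7.
Step 43. [r1c4∈{5}] r1c4 is down to just 5 ⇒ r1c4=5.
Step 44. [r4c1∈{5}] r4c1 is down to just 5 ⇒ r4c1=5.
Step 45. [r8c9∈{2}] only 2 remains possible at r8c9, so r8c9=2.
Step 46. [r2c3∈{4}] r2c3's peers cover all but 4, so r2c3=4.
Step 47. [r7c4∈{6}] r7c4 has the single candidate 6 ⇒ r7c4=6.
Step 48. [r7c3∈{2}] r7c3 is down to just 2 ⇒ r7c3=2.
Step 49. [r2c6∈{7}] r2c6 is down to just 7 ⇒ r2c6=7.
Step 50. [r2c9∈{9}] r2c9 has the single candidate 9, so r2c9=9.
Step 51. [r5c6∈{6}] r5c6 is down to just 6, so r5c6=6.

Answer: 9 8 1 5 2 4 7 3 6 / 3 5 4 1 6 7 8 2 9 / 2 6 7 3 9 8 5 1 4 / 5 2 8 9 4 1 3 6 7 / 4 3 9 7 5 6 2 8 1 / 1 7 6 2 8 3 9 4 5 / 8 4 2 6 7 5 1 9 3 / 6 1 5 8 3 9 4 7 2 / 7 9 3 4 1 2 6 5 8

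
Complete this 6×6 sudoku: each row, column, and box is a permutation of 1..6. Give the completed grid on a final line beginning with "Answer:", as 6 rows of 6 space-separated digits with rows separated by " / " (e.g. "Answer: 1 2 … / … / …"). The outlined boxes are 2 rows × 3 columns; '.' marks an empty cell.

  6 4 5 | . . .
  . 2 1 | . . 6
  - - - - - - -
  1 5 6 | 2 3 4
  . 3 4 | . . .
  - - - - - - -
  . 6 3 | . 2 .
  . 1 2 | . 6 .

Step 1. [r1c5∈{1}] r1c5's peers cover all but 1 ⇒ r1c5=1.
Step 2. [r1c4∈{3}] r1c4 has the single candidate 3. So r1c4=3.
Step 3. [r4c5∈{5}] r4c5 is down to just 5, so r4c5=5.
Step 4. [r2c4∈{4,5}] across row 2, 5 lands solely at r2c4, so r2c4=5.
Step 5. [r4c6∈{1}] only 1 remains possible at r4c6, so r4c6=1.
Step 6. [r5c6∈{5}] nothing but 5 survives at r5c6, so r5c6=5.
Step 7. [r5c1∈{4}] r5c1 is down to just 4. So r5c1=4.
Step 8. [r6c6∈{3}] r6c6 has the single candidate 3. So r6c6=3.
Step 9. [r1c6∈{2}] r1c6's peers cover all but 2 ⇒ r1c6=2.
Step 10. [r6c4∈{4}] r6c4 has the single candidate 4. So r6c4=4.
Step 11. [r4c4∈{6}] only 6 remains possible at r4c4, so r4c4=6.
Step 12. [r4c1∈{2}] r4c1 has the single candidate 2, so r4c1=2.
Step 13. [r5c4∈{1}] r5c4 is down to just 1 ⇒ r5c4=1.
Step 14. [r2c5∈{4}] r2c5 has the single candidate 4. So r2c5=4.
Step 15. [r6c1∈{5}] r6c1 has the single candidate 5 ⇒ r6c1=5.
Step 16. [r2c1∈{3}] r2c1 is down to just 3. So r2c1=3.

Answer: 6 4 5 3 1 2 / 3 2 1 5 4 6 / 1 5 6 2 3 4 / 2 3 4 6 5 1 / 4 6 3 1 2 5 / 5 1 2 4 6 3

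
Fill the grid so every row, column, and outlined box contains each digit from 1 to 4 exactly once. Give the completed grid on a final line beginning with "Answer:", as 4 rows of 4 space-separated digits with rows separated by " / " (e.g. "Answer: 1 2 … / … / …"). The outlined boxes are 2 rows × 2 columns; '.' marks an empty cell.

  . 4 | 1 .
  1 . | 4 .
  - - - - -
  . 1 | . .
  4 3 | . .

Step 1. [r3c1∈{2}] r3c1 has the single candidate 2, so r3c1=2.
Step 2. [r1c4∈{2,3}] r1c4 is the only open cell in row 1 admitting 2. So r1c4=2.
Step 3. [r3c4∈{3,4}] r3c4 is the only open cell in row 3 admitting 4 ⇒ r3c4=4.
Step 4. [r1c1∈{3}] r1c1 is down to just 3 ⇒ r1c1=3.
Step 5. [r2c2∈{2}] r2c2's peers cover all but 2, so r2c2=2.
Step 6. [r3c3∈{3}] nothing but 3 survives at r3c3 ⇒ r3c3=3.
Step 7. [r4c4∈{1}] nothing but 1 survives at r4c4, so r4c4=1.
Step 8. [r2c4∈{3}] r2c4 has the single candidate 3, so r2c4=3.
Step 9. [r4c3∈{2}] r4c3 has the single candidate 2, so r4c3=2.

Answer: 3 4 1 2 / 1 2 4 3 / 2 1 3 4 / 4 3 2 1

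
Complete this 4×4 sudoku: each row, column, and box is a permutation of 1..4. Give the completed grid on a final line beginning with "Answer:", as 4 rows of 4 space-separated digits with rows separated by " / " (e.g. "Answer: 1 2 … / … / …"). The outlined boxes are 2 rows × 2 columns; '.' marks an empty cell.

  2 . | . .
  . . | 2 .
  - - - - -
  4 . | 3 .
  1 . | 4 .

Step 1. [r2c1∈{3}] r2c1 is down to just 3, so r2c1=3.
Step 2. [r3c4∈{1,2}] 1 has one home in row 3: r3c4. So r3c4=1.
Step 3. [r2c4∈{4}] r2c4 has the single candidate 4 ⇒ r2c4=4.
Step 4. [r2c2∈{1}] r2c2 is down to just 1. So r2c2=1.
Step 5. [r4c2∈{2,3}] r4c2 is the only open cell in row 4 admitting 3, so r4c2=3.
Step 6. [r4c4∈{2}] r4c4's peers cover all but 2. So r4c4=2.
Step 7. [r1c4∈{3}] only 3 remains possible at r1c4, so r1c4=3.
Step 8. [r1c3∈{1}] r1c3 is down to just 1. So r1c3=1.
Step 9. [r1c2∈{4}] only 4 remains possible at r1c2. So r1c2=4.
Step 10. [r3c2∈{2}] r3c2 has the single candidate 2. So r3c2=2.

Answer: 2 4 1 3 / 3 1 2 4 / 4 2 3 1 / 1 3 4 2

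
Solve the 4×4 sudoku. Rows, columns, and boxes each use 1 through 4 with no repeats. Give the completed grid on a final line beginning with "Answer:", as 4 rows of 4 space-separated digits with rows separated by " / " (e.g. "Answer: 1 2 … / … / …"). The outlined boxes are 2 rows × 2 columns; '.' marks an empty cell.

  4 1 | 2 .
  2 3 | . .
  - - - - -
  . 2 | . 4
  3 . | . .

Step 1. [r4c3∈{1}] r4c3's peers cover all but 1. So r4c3=1.
Step 2. [r1c4∈{3}] r1c4's peers cover all but 3 ⇒ r1c4=3.
Step 3. [r3c3∈{3}] nothing but 3 survives at r3c3 ⇒ r3c3=3.
Step 4. [r4c2∈{4}] r4c2 is down to just 4, so r4c2=4.
Step 5. [r2c3∈{4}] only 4 remains possible at r2c3. So r2c3=4.
Step 6. [r2c4∈{1}] only 1 remains possible at r2c4 ⇒ r2c4=1.
Step 7. [r3c1∈{1}] r3c1 is down to just 1. So r3c1=1.
Step 8. [r4c4∈{2}] nothing but 2 survives at r4c4. So r4c4=2.

Answer: 4 1 2 3 / 2 3 4 1 / 1 2 3 4 / 3 4 1 2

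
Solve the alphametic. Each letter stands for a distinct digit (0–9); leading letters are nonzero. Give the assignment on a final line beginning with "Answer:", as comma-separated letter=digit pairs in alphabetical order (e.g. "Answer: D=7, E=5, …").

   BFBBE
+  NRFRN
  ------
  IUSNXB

Step 1. [col 1: E + N ≡ B (mod 10)] column 1 (E + N ≡ B (mod 10), carry-in 0) doesn't pin N yet; pick N=8 and continue, so N=8.
Step 2. [I] the sum has 6 digits but both addends have 5; that extra leading digit I is the final carry, namely 1 ⇒ I=1.
Step 3. [col 1: E + N ≡ B (mod 10)] several values work for E in column 1 (E + N ≡ B (mod 10), carry-in 0); try E=7. So E=7.
Step 4. [col 1: E + N ≡ B (mod 10)] column 1: given E=7, N=8, carry-in 0, and digits 1,7,8 already taken and all letters distinct, E+N≡B (mod 10) forces B=5. So B=5.
Step 5. [col 2: B + R ≡ X (mod 10)] several values work for R in column 2 (B + R ≡ X (mod 10), carry-in 1); try R=4. So R=4.
Step 6. [col 2: B + R ≡ X (mod 10)] column 2: given B=5, R=4, carry-in 1, and digits 1,4,5,7,8 already taken and all letters distinct, B+R≡X (mod 10) forces X=0. So X=0.
Step 7. [col 3: B + F ≡ N (mod 10)] in column 3 we have B+F≡N with carry-in 1; given B=5, N=8 and digits 0,1,4,5,7,8 already taken and all letters distinct, that pins F to 2, so F=2.
Step 8. [col 4: F + R ≡ S (mod 10)] column 4: given F=2, R=4, carry-in 0, and digits 0,1,2,4,5,7,8 already taken and all letters distinct, F+R≡S (mod 10) forces S=6, so S=6.
Step 9. [col 5: B + N ≡ U (mod 10)] column 5 reads B+N+carry(0)=U with B=5, N=8; with digits 0,1,2,4,5,6,7,8 already taken and all letters distinct, the only value for U is 3, so U=3.

Answer: B=5, E=7, F=2, I=1, N=8, R=4, S=6, U=3, X=0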